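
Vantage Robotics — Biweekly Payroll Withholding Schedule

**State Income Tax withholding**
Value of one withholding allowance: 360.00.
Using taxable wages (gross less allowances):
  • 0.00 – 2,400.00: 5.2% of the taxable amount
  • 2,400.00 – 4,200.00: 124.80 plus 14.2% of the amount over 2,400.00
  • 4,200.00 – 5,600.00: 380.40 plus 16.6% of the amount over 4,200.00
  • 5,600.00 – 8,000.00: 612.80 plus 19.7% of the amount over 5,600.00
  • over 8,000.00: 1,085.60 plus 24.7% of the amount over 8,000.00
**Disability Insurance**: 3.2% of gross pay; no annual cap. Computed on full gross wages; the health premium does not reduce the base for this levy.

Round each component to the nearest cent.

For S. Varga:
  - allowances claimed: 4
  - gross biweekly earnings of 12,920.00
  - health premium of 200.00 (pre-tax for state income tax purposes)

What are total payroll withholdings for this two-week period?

2,309.20

State Income Tax: taxable = 12,920.00 − 200.00 − 4×360.00 = 11,280.00
  1,085.60 + 24.7% × (11,280.00 − 8,000.00) = 1,085.60 + 24.7% × 3,280.00 = 1,895.76
Disability Insurance: 3.2% × 12,920.00 = 413.44
Total: 1,895.76 + 413.44 = 2,309.20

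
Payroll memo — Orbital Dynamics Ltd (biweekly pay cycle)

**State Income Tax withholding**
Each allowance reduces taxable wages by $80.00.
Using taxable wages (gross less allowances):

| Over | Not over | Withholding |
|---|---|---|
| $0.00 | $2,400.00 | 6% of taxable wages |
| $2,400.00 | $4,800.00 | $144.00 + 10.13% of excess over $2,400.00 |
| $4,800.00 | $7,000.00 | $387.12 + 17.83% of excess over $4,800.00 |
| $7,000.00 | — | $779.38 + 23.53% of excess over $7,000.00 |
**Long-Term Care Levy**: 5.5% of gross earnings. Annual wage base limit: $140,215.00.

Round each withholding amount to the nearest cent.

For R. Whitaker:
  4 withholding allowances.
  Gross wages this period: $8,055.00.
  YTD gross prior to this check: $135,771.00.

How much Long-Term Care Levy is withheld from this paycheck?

Long-Term Care Levy: cap $140,215.00 − YTD $135,771.00 = $4,444.00 subject; 5.5% × $4,444.00 = $244.42

$244.42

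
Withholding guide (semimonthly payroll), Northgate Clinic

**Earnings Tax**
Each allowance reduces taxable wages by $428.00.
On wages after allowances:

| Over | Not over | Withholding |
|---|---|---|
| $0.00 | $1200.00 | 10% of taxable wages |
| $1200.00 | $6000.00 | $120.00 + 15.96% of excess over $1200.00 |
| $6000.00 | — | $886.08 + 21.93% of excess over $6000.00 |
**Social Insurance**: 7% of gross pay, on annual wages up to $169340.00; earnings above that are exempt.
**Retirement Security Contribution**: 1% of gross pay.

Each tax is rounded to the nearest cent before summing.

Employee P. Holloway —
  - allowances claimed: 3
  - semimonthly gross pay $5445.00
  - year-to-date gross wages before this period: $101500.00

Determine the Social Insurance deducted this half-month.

$381.15

Social Insurance: 7% × $5445.00 = $381.15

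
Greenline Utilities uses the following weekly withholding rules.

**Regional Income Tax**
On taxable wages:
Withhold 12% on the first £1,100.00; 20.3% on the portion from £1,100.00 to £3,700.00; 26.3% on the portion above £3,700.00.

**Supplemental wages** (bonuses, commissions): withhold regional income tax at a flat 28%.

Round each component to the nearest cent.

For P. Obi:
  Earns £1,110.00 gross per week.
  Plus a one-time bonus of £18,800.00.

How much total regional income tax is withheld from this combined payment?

Regional Income Tax: taxable = £1,110.00
  £132.00 + 20.3% × (£1,110.00 − £1,100.00) = £132.00 + 20.3% × £10.00 = £134.03
Supplemental (28% flat on bonus): 28% × £18,800.00 = £5,264.00
Total regional income tax: £134.03 + £5,264.00 = £5,398.03

£5,398.03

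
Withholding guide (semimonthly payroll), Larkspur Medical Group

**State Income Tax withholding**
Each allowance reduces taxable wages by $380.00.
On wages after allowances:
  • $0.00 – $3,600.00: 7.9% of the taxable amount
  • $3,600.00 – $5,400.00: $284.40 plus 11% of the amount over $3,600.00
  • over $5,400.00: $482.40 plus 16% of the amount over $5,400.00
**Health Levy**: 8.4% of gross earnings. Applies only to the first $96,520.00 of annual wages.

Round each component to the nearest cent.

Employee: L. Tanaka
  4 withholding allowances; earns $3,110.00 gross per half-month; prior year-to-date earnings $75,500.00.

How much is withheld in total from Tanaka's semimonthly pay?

State Income Tax: taxable = $3,110.00 − 4×$380.00 = $1,590.00
  7.9% × $1,590.00 = $125.61
Health Levy: 8.4% × $3,110.00 = $261.24
Total: $125.61 + $261.24 = $386.85

$386.85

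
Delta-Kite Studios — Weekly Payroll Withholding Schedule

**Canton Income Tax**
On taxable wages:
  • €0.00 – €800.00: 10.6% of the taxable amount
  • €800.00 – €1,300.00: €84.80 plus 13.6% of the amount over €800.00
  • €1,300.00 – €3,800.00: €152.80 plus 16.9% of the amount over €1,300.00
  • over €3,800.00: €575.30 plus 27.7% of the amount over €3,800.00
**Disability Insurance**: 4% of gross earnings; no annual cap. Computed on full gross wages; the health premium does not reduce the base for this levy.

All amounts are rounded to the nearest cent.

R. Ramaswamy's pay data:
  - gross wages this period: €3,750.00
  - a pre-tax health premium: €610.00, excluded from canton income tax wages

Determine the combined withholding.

Canton Income Tax: taxable = €3,750.00 − €610.00 = €3,140.00
  €152.80 + 16.9% × (€3,140.00 − €1,300.00) = €152.80 + 16.9% × €1,840.00 = €463.76
Disability Insurance: 4% × €3,750.00 = €150.00
Total: €463.76 + €150.00 = €613.76

€613.76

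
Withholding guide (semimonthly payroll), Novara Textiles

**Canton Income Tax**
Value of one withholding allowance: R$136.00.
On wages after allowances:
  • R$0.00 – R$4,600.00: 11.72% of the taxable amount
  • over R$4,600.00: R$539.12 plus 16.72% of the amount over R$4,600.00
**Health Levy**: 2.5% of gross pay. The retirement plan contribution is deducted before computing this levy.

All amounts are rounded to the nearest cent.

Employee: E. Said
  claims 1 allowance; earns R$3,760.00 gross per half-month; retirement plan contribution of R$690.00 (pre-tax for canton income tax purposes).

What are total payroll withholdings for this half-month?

R$420.61

Canton Income Tax: taxable = R$3,760.00 − R$690.00 − 1×R$136.00 = R$2,934.00
  11.72% × R$2,934.00 = R$343.86
Health Levy: 2.5% × R$3,070.00 = R$76.75
Total: R$343.86 + R$76.75 = R$420.61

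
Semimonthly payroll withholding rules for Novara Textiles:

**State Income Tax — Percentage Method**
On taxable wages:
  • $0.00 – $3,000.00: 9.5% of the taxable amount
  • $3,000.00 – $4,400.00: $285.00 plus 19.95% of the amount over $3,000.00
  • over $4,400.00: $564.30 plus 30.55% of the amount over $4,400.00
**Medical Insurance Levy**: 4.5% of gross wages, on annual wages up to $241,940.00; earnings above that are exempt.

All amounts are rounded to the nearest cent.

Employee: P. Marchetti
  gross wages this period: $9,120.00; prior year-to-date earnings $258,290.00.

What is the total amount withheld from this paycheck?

State Income Tax: taxable = $9,120.00
  $564.30 + 30.55% × ($9,120.00 − $4,400.00) = $564.30 + 30.55% × $4,720.00 = $2,006.26
Medical Insurance Levy: YTD $258,290.00 ≥ cap $241,940.00 → $0.00
Total: $2,006.26 + $0.00 = $2,006.26

$2,006.26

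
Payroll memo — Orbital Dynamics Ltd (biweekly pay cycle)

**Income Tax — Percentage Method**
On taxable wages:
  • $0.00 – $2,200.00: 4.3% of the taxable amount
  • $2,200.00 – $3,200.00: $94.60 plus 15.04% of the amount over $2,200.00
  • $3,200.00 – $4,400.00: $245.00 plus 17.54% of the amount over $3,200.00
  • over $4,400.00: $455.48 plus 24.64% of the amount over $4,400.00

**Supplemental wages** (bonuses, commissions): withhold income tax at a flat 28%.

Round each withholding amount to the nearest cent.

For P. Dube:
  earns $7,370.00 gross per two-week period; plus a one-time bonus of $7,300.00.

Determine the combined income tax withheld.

$3,231.29

Income Tax: taxable = $7,370.00
  $455.48 + 24.64% × ($7,370.00 − $4,400.00) = $455.48 + 24.64% × $2,970.00 = $1,187.29
Supplemental (28% flat on bonus): 28% × $7,300.00 = $2,044.00
Total income tax: $1,187.29 + $2,044.00 = $3,231.29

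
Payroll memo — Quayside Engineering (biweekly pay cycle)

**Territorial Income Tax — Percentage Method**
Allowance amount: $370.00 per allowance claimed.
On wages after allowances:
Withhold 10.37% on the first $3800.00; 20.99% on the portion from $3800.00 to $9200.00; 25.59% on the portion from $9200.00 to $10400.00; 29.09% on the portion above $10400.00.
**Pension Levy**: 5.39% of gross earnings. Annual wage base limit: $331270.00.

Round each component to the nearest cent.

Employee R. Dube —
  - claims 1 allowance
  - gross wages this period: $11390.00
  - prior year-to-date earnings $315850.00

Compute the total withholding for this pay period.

Territorial Income Tax: taxable = $11390.00 − 1×$370.00 = $11020.00
  $1834.60 + 29.09% × ($11020.00 − $10400.00) = $1834.60 + 29.09% × $620.00 = $2014.96
Pension Levy: 5.39% × $11390.00 = $613.92
Total: $2014.96 + $613.92 = $2628.88

$2628.88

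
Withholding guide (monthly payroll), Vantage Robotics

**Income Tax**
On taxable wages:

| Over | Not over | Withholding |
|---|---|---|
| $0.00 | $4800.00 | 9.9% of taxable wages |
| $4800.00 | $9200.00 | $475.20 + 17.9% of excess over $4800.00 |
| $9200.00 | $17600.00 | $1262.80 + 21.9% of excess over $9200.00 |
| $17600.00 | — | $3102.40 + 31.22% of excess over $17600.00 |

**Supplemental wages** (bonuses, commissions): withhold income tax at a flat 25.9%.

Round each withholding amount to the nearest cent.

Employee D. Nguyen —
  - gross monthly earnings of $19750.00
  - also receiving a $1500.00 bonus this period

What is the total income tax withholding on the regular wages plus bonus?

Income Tax: taxable = $19750.00
  $3102.40 + 31.22% × ($19750.00 − $17600.00) = $3102.40 + 31.22% × $2150.00 = $3773.63
Supplemental (25.9% flat on bonus): 25.9% × $1500.00 = $388.50
Total income tax: $3773.63 + $388.50 = $4162.13

$4162.13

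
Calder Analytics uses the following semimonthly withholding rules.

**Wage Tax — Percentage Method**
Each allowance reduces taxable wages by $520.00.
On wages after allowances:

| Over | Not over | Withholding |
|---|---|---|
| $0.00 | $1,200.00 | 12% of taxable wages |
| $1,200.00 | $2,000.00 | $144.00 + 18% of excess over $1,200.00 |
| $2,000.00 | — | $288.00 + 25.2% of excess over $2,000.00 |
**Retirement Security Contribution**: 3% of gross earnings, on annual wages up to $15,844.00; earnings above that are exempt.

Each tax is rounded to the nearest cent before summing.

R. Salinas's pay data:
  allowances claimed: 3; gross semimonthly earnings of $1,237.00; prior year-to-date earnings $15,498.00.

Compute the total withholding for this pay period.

$10.38

Wage Tax: taxable = $1,237.00 − 3×$520.00 = $-323.00
  Taxable ≤ 0 → $0.00
Retirement Security Contribution: cap $15,844.00 − YTD $15,498.00 = $346.00 subject; 3% × $346.00 = $10.38
Total: $0.00 + $10.38 = $10.38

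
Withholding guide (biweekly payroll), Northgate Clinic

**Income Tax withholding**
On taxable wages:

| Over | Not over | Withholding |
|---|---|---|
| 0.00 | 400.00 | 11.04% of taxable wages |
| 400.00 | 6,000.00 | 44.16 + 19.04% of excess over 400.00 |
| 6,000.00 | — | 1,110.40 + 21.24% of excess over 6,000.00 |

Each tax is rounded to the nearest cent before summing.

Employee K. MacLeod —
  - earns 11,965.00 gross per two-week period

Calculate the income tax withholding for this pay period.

2,377.37

Income Tax: taxable = 11,965.00
  1,110.40 + 21.24% × (11,965.00 − 6,000.00) = 1,110.40 + 21.24% × 5,965.00 = 2,377.37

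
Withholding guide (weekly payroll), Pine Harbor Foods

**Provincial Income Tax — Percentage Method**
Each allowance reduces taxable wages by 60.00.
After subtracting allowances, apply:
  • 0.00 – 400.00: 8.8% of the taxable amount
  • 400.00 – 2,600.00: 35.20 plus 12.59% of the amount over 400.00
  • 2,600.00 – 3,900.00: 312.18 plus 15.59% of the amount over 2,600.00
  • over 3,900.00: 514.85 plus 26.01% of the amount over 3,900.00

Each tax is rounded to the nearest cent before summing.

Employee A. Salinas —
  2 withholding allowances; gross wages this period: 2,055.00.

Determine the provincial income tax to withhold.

228.46

Provincial Income Tax: taxable = 2,055.00 − 2×60.00 = 1,935.00
  35.20 + 12.59% × (1,935.00 − 400.00) = 35.20 + 12.59% × 1,535.00 = 228.46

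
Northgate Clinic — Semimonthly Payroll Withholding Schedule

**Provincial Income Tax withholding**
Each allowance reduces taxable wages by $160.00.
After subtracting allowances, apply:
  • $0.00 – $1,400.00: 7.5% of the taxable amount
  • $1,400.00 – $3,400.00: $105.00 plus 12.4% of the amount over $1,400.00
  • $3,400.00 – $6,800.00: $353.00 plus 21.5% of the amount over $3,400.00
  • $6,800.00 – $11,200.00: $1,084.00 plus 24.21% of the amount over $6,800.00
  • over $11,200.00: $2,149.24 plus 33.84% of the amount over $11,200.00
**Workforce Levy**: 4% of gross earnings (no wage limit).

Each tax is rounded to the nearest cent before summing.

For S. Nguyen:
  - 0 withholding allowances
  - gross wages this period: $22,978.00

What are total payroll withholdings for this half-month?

$7,054.04

Provincial Income Tax: taxable = $22,978.00
  $2,149.24 + 33.84% × ($22,978.00 − $11,200.00) = $2,149.24 + 33.84% × $11,778.00 = $6,134.92
Workforce Levy: 4% × $22,978.00 = $919.12
Total: $6,134.92 + $919.12 = $7,054.04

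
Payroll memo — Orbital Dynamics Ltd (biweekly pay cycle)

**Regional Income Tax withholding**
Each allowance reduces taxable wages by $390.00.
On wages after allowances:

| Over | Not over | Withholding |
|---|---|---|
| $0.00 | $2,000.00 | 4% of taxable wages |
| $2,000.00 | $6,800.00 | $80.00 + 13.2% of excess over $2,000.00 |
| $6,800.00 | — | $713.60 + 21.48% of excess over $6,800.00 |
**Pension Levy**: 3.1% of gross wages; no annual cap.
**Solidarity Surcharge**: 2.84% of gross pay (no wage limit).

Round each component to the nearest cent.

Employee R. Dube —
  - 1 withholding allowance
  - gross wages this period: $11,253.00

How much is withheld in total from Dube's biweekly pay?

$2,254.76

Regional Income Tax: taxable = $11,253.00 − 1×$390.00 = $10,863.00
  $713.60 + 21.48% × ($10,863.00 − $6,800.00) = $713.60 + 21.48% × $4,063.00 = $1,586.33
Pension Levy: 3.1% × $11,253.00 = $348.84
Solidarity Surcharge: 2.84% × $11,253.00 = $319.59
Total: $1,586.33 + $348.84 + $319.59 = $2,254.76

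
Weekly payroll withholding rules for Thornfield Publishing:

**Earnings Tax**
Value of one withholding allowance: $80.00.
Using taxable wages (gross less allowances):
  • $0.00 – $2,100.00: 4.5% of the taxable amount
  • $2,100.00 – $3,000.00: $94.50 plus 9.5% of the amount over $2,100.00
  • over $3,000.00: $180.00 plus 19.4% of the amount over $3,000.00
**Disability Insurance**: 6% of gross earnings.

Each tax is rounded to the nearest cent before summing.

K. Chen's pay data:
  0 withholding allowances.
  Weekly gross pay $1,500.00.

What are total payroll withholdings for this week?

$157.50

Earnings Tax: taxable = $1,500.00
  4.5% × $1,500.00 = $67.50
Disability Insurance: 6% × $1,500.00 = $90.00
Total: $67.50 + $90.00 = $157.50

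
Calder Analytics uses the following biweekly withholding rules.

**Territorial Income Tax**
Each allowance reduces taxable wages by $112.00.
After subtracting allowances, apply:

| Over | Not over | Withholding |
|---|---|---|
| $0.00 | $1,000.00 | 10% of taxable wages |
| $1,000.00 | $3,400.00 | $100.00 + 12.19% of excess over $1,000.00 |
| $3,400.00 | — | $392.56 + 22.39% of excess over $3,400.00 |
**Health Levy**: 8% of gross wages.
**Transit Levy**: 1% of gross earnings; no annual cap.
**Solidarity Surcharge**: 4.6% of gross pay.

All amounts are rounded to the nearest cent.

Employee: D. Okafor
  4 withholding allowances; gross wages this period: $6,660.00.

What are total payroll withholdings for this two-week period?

$1,927.93

Territorial Income Tax: taxable = $6,660.00 − 4×$112.00 = $6,212.00
  $392.56 + 22.39% × ($6,212.00 − $3,400.00) = $392.56 + 22.39% × $2,812.00 = $1,022.17
Health Levy: 8% × $6,660.00 = $532.80
Transit Levy: 1% × $6,660.00 = $66.60
Solidarity Surcharge: 4.6% × $6,660.00 = $306.36
Total: $1,022.17 + $532.80 + $66.60 + $306.36 = $1,927.93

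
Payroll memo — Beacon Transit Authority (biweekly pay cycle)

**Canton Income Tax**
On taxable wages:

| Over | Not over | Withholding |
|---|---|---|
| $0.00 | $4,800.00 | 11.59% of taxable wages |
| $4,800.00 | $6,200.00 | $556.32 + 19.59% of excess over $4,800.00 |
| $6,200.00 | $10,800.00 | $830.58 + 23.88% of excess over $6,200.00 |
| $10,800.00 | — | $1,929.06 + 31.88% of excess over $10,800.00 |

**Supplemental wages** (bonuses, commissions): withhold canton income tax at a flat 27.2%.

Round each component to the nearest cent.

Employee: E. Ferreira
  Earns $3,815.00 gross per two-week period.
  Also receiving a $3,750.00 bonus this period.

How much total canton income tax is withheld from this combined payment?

Canton Income Tax: taxable = $3,815.00
  11.59% × $3,815.00 = $442.16
Supplemental (27.2% flat on bonus): 27.2% × $3,750.00 = $1,020.00
Total canton income tax: $442.16 + $1,020.00 = $1,462.16

$1,462.16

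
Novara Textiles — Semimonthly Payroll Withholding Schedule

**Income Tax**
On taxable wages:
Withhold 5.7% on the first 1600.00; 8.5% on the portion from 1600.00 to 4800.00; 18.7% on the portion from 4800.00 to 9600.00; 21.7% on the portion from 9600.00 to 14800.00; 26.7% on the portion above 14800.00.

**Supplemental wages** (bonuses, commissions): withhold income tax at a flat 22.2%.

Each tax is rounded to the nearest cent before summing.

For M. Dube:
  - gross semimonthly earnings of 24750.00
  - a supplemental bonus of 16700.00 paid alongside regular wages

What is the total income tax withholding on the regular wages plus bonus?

Income Tax: taxable = 24750.00
  2389.20 + 26.7% × (24750.00 − 14800.00) = 2389.20 + 26.7% × 9950.00 = 5045.85
Supplemental (22.2% flat on bonus): 22.2% × 16700.00 = 3707.40
Total income tax: 5045.85 + 3707.40 = 8753.25

8753.25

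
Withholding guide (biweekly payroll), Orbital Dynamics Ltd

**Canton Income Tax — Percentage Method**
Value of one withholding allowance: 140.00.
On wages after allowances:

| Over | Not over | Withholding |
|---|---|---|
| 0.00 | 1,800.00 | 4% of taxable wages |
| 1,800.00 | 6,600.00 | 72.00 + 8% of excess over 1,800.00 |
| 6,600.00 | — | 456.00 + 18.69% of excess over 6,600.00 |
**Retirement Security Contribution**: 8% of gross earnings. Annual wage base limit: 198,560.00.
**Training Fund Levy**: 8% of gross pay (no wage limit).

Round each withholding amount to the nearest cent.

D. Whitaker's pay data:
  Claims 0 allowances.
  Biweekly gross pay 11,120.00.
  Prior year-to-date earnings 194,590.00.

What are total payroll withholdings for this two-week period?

Canton Income Tax: taxable = 11,120.00
  456.00 + 18.69% × (11,120.00 − 6,600.00) = 456.00 + 18.69% × 4,520.00 = 1,300.79
Retirement Security Contribution: cap 198,560.00 − YTD 194,590.00 = 3,970.00 subject; 8% × 3,970.00 = 317.60
Training Fund Levy: 8% × 11,120.00 = 889.60
Total: 1,300.79 + 317.60 + 889.60 = 2,507.99

2,507.99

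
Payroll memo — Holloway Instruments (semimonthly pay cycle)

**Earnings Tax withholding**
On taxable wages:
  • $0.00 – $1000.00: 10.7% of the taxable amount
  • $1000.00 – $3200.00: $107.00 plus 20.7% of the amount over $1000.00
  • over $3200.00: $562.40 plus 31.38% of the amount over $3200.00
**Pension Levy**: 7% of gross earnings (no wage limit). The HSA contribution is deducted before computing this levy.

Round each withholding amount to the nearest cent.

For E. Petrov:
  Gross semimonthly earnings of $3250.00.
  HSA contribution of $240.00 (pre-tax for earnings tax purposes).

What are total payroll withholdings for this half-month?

Earnings Tax: taxable = $3250.00 − $240.00 = $3010.00
  $107.00 + 20.7% × ($3010.00 − $1000.00) = $107.00 + 20.7% × $2010.00 = $523.07
Pension Levy: 7% × $3010.00 = $210.70
Total: $523.07 + $210.70 = $733.77

$733.77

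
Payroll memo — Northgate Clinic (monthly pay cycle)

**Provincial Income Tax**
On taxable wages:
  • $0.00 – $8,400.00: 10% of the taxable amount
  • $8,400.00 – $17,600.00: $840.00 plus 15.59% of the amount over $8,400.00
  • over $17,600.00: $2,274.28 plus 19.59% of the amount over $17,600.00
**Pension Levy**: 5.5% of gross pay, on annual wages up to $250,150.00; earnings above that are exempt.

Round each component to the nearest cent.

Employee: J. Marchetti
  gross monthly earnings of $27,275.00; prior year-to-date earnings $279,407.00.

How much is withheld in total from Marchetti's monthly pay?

Provincial Income Tax: taxable = $27,275.00
  $2,274.28 + 19.59% × ($27,275.00 − $17,600.00) = $2,274.28 + 19.59% × $9,675.00 = $4,169.61
Pension Levy: YTD $279,407.00 ≥ cap $250,150.00 → $0.00
Total: $4,169.61 + $0.00 = $4,169.61

$4,169.61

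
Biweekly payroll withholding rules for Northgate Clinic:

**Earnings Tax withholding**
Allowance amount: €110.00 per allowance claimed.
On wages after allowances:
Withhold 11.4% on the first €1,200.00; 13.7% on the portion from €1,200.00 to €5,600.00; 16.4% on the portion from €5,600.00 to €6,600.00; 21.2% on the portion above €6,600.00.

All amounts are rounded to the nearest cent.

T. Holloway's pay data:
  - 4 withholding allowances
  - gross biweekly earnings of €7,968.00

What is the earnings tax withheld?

€1,100.34

Earnings Tax: taxable = €7,968.00 − 4×€110.00 = €7,528.00
  €903.60 + 21.2% × (€7,528.00 − €6,600.00) = €903.60 + 21.2% × €928.00 = €1,100.34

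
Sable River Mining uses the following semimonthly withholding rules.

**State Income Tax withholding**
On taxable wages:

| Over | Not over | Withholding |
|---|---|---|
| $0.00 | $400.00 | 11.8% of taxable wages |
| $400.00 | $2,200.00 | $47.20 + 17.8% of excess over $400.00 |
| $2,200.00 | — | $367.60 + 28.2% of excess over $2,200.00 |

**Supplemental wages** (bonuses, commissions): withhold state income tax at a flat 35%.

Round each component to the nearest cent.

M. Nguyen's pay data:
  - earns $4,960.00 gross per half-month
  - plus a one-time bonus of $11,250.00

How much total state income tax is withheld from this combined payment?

$5,083.42

State Income Tax: taxable = $4,960.00
  $367.60 + 28.2% × ($4,960.00 − $2,200.00) = $367.60 + 28.2% × $2,760.00 = $1,145.92
Supplemental (35% flat on bonus): 35% × $11,250.00 = $3,937.50
Total state income tax: $1,145.92 + $3,937.50 = $5,083.42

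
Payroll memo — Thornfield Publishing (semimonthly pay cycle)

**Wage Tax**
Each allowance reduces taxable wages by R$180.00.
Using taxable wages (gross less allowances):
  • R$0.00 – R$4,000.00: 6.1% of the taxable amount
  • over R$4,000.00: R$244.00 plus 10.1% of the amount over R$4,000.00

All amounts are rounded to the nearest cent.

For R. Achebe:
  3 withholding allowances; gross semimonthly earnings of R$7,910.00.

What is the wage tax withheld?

Wage Tax: taxable = R$7,910.00 − 3×R$180.00 = R$7,370.00
  R$244.00 + 10.1% × (R$7,370.00 − R$4,000.00) = R$244.00 + 10.1% × R$3,370.00 = R$584.37

R$584.37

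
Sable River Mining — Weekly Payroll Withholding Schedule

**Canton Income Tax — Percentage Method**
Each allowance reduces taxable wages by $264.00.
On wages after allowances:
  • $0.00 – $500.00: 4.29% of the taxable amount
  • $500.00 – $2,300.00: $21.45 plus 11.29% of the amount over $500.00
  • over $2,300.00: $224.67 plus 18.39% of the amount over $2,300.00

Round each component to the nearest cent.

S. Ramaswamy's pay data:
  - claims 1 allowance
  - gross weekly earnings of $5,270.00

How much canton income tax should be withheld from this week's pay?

$722.30

Canton Income Tax: taxable = $5,270.00 − 1×$264.00 = $5,006.00
  $224.67 + 18.39% × ($5,006.00 − $2,300.00) = $224.67 + 18.39% × $2,706.00 = $722.30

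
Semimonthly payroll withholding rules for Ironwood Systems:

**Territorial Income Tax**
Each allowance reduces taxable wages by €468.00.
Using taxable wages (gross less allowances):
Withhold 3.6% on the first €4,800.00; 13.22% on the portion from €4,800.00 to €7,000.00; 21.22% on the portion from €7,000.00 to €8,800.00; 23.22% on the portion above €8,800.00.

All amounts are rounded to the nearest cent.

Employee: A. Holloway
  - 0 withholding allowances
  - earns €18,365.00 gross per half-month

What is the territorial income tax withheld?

€3,066.59

Territorial Income Tax: taxable = €18,365.00
  €845.60 + 23.22% × (€18,365.00 − €8,800.00) = €845.60 + 23.22% × €9,565.00 = €3,066.59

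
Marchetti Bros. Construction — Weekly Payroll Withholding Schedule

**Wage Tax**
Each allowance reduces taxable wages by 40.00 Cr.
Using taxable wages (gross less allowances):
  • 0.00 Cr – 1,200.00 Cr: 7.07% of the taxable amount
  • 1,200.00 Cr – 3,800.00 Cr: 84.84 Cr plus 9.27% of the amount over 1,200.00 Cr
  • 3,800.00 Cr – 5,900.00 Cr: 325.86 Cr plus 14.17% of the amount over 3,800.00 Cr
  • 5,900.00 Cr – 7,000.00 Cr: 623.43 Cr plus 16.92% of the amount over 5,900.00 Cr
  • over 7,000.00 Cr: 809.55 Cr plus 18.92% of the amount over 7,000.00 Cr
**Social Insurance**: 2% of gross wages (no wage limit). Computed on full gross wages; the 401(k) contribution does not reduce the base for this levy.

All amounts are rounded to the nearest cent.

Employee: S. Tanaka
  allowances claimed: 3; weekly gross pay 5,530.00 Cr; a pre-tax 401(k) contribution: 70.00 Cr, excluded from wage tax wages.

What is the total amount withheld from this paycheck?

Wage Tax: taxable = 5,530.00 Cr − 70.00 Cr − 3×40.00 Cr = 5,340.00 Cr
  325.86 Cr + 14.17% × (5,340.00 Cr − 3,800.00 Cr) = 325.86 Cr + 14.17% × 1,540.00 Cr = 544.08 Cr
Social Insurance: 2% × 5,530.00 Cr = 110.60 Cr
Total: 544.08 Cr + 110.60 Cr = 654.68 Cr

654.68 Cr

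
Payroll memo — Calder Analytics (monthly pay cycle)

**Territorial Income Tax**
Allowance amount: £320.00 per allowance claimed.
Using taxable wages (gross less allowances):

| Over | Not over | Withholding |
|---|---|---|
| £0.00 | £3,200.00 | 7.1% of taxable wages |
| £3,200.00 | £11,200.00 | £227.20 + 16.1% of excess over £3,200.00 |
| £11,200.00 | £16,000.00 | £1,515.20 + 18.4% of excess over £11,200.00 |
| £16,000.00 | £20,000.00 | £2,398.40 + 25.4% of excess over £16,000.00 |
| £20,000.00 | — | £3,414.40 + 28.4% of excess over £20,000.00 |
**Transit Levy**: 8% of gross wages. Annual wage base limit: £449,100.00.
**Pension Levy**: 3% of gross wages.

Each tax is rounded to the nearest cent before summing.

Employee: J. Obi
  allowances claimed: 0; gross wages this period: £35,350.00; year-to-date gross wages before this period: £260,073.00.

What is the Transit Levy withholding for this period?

Transit Levy: 8% × £35,350.00 = £2,828.00

£2,828.00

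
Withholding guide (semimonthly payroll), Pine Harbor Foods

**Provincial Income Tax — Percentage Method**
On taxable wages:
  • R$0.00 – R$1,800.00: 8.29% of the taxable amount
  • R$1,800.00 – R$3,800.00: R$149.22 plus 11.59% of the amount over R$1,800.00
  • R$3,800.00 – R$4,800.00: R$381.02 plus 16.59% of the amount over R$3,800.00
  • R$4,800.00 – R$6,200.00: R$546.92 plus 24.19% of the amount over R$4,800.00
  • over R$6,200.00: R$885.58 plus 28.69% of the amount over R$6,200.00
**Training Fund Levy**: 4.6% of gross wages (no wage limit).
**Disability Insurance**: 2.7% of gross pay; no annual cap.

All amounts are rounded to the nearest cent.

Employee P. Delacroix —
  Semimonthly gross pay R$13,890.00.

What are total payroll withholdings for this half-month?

Provincial Income Tax: taxable = R$13,890.00
  R$885.58 + 28.69% × (R$13,890.00 − R$6,200.00) = R$885.58 + 28.69% × R$7,690.00 = R$3,091.84
Training Fund Levy: 4.6% × R$13,890.00 = R$638.94
Disability Insurance: 2.7% × R$13,890.00 = R$375.03
Total: R$3,091.84 + R$638.94 + R$375.03 = R$4,105.81

R$4,105.81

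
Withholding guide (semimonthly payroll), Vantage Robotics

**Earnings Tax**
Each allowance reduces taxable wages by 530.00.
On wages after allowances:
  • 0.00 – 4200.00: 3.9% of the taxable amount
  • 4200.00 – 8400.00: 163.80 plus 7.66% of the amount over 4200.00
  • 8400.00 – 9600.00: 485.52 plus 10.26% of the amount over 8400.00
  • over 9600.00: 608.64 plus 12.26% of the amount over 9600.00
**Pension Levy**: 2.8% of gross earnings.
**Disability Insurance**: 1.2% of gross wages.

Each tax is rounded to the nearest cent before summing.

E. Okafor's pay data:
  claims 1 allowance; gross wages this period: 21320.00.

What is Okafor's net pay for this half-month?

Earnings Tax: taxable = 21320.00 − 1×530.00 = 20790.00
  608.64 + 12.26% × (20790.00 − 9600.00) = 608.64 + 12.26% × 11190.00 = 1980.53
Pension Levy: 2.8% × 21320.00 = 596.96
Disability Insurance: 1.2% × 21320.00 = 255.84
Total withheld: 1980.53 + 596.96 + 255.84 = 2833.33
Net pay: 21320.00 − 2833.33 = 18486.67

18486.67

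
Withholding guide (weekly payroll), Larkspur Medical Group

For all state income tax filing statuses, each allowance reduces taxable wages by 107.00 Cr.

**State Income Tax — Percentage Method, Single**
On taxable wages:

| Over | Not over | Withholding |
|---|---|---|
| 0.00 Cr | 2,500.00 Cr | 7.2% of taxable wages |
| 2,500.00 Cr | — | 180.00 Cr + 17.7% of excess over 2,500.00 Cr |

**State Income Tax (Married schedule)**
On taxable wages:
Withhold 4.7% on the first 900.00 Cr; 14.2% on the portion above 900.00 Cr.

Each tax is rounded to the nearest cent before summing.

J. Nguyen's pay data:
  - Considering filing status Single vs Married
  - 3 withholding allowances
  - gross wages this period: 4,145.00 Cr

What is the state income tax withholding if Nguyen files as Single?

State Income Tax (Single): taxable = 4,145.00 Cr − 3×107.00 Cr = 3,824.00 Cr
  180.00 Cr + 17.7% × (3,824.00 Cr − 2,500.00 Cr) = 180.00 Cr + 17.7% × 1,324.00 Cr = 414.35 Cr

414.35 Cr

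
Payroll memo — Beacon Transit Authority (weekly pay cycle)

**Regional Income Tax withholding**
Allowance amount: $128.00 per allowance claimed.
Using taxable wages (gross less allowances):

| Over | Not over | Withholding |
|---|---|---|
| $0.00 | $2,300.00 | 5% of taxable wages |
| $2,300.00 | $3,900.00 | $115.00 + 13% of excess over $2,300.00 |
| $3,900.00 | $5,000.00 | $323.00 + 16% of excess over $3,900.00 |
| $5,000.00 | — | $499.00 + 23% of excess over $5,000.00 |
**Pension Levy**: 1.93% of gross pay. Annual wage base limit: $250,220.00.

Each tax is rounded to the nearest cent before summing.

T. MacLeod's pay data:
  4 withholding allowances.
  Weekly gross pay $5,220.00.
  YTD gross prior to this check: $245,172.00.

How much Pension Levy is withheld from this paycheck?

Pension Levy: cap $250,220.00 − YTD $245,172.00 = $5,048.00 subject; 1.93% × $5,048.00 = $97.43

$97.43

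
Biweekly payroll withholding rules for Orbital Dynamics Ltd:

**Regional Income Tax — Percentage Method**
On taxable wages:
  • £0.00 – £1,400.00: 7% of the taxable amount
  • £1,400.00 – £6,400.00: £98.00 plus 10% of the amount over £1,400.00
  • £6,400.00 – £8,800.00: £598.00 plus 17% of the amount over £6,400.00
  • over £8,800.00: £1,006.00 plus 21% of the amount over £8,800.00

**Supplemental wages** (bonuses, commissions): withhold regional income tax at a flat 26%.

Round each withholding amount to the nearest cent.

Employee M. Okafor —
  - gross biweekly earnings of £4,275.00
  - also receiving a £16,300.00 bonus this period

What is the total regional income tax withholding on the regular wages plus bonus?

Regional Income Tax: taxable = £4,275.00
  £98.00 + 10% × (£4,275.00 − £1,400.00) = £98.00 + 10% × £2,875.00 = £385.50
Supplemental (26% flat on bonus): 26% × £16,300.00 = £4,238.00
Total regional income tax: £385.50 + £4,238.00 = £4,623.50

£4,623.50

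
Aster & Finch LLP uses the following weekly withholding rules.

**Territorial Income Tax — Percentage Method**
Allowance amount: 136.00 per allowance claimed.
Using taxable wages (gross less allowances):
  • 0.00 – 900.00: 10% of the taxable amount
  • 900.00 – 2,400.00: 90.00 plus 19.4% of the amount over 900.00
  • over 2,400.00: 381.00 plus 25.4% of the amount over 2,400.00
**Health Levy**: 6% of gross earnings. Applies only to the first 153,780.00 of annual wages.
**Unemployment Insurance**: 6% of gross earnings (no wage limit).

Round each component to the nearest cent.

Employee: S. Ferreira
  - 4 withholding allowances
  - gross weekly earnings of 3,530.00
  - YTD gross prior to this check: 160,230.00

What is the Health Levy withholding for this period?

0.00

Health Levy: YTD 160,230.00 ≥ cap 153,780.00 → 0.00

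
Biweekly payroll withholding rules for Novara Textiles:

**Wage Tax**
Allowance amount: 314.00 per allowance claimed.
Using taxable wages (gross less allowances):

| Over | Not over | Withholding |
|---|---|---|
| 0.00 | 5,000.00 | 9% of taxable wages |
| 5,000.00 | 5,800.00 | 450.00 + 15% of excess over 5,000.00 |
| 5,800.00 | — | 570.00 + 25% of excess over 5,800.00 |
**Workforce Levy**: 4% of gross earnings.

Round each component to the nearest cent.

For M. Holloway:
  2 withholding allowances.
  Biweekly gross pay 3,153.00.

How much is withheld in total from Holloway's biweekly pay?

353.37

Wage Tax: taxable = 3,153.00 − 2×314.00 = 2,525.00
  9% × 2,525.00 = 227.25
Workforce Levy: 4% × 3,153.00 = 126.12
Total: 227.25 + 126.12 = 353.37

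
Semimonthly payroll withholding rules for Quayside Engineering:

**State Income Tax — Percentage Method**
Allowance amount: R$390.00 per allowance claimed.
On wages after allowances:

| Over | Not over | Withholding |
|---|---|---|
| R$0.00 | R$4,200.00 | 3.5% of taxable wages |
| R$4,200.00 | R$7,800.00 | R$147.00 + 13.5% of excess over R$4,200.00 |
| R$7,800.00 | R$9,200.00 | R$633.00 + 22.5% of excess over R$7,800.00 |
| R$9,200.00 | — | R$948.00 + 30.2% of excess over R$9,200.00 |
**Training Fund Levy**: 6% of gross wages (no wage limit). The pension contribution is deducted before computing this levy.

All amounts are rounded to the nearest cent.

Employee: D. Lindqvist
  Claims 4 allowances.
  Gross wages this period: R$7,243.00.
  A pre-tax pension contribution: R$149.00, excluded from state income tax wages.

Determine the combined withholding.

R$752.73

State Income Tax: taxable = R$7,243.00 − R$149.00 − 4×R$390.00 = R$5,534.00
  R$147.00 + 13.5% × (R$5,534.00 − R$4,200.00) = R$147.00 + 13.5% × R$1,334.00 = R$327.09
Training Fund Levy: 6% × R$7,094.00 = R$425.64
Total: R$327.09 + R$425.64 = R$752.73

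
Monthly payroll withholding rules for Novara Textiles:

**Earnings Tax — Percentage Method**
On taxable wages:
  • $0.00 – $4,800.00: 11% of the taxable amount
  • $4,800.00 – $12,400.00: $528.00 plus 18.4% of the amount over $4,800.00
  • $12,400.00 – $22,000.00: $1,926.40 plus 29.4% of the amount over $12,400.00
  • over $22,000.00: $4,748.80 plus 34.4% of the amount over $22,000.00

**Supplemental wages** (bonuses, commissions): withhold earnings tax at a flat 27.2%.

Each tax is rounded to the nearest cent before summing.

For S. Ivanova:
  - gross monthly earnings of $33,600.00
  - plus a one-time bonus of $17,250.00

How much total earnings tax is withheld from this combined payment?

Earnings Tax: taxable = $33,600.00
  $4,748.80 + 34.4% × ($33,600.00 − $22,000.00) = $4,748.80 + 34.4% × $11,600.00 = $8,739.20
Supplemental (27.2% flat on bonus): 27.2% × $17,250.00 = $4,692.00
Total earnings tax: $8,739.20 + $4,692.00 = $13,431.20

$13,431.20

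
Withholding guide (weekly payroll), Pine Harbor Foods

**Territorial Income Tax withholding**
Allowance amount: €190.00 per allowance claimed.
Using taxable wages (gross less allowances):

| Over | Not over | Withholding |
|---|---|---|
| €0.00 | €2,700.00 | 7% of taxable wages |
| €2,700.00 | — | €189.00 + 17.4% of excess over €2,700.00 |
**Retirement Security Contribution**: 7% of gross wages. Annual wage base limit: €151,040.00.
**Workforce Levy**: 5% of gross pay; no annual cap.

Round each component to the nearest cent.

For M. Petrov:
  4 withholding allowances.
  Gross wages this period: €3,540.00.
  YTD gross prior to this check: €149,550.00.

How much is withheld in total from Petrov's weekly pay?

Territorial Income Tax: taxable = €3,540.00 − 4×€190.00 = €2,780.00
  €189.00 + 17.4% × (€2,780.00 − €2,700.00) = €189.00 + 17.4% × €80.00 = €202.92
Retirement Security Contribution: cap €151,040.00 − YTD €149,550.00 = €1,490.00 subject; 7% × €1,490.00 = €104.30
Workforce Levy: 5% × €3,540.00 = €177.00
Total: €202.92 + €104.30 + €177.00 = €484.22

€484.22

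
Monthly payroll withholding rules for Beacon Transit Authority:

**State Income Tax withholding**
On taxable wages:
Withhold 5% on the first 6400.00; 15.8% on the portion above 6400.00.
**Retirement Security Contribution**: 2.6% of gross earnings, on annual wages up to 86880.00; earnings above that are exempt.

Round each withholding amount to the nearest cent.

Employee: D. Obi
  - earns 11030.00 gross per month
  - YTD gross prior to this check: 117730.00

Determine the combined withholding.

1051.54

State Income Tax: taxable = 11030.00
  320.00 + 15.8% × (11030.00 − 6400.00) = 320.00 + 15.8% × 4630.00 = 1051.54
Retirement Security Contribution: YTD 117730.00 ≥ cap 86880.00 → 0.00
Total: 1051.54 + 0.00 = 1051.54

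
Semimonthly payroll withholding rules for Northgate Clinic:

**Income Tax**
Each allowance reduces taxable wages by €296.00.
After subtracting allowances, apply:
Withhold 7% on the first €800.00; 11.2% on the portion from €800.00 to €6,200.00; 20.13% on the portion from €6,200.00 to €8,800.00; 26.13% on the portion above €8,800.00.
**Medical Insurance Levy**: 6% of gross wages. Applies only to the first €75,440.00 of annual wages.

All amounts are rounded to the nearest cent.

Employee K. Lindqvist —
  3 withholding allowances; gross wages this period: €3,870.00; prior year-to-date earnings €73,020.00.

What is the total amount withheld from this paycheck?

Income Tax: taxable = €3,870.00 − 3×€296.00 = €2,982.00
  €56.00 + 11.2% × (€2,982.00 − €800.00) = €56.00 + 11.2% × €2,182.00 = €300.38
Medical Insurance Levy: cap €75,440.00 − YTD €73,020.00 = €2,420.00 subject; 6% × €2,420.00 = €145.20
Total: €300.38 + €145.20 = €445.58

€445.58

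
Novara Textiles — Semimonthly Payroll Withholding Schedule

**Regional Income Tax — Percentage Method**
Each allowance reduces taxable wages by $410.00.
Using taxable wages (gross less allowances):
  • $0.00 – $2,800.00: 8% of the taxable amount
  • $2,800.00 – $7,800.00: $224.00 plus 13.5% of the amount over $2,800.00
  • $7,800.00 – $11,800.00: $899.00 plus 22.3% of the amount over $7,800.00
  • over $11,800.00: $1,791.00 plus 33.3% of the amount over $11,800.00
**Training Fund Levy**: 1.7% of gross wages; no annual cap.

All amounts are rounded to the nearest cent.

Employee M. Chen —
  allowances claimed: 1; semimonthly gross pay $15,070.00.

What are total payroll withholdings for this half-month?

Regional Income Tax: taxable = $15,070.00 − 1×$410.00 = $14,660.00
  $1,791.00 + 33.3% × ($14,660.00 − $11,800.00) = $1,791.00 + 33.3% × $2,860.00 = $2,743.38
Training Fund Levy: 1.7% × $15,070.00 = $256.19
Total: $2,743.38 + $256.19 = $2,999.57

$2,999.57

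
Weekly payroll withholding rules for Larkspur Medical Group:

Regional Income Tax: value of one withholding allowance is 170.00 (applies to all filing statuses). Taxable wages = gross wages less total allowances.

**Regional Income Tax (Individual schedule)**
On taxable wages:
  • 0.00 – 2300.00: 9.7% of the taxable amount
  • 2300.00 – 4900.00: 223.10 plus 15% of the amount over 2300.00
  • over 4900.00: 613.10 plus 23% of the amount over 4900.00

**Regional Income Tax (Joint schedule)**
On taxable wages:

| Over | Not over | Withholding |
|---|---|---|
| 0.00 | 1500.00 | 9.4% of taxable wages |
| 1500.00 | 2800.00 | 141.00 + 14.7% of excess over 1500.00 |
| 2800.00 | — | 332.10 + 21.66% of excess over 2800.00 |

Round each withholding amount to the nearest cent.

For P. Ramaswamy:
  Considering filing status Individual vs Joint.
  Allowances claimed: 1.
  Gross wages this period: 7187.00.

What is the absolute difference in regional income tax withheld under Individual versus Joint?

145.49

Regional Income Tax (Individual): taxable = 7187.00 − 1×170.00 = 7017.00
  613.10 + 23% × (7017.00 − 4900.00) = 613.10 + 23% × 2117.00 = 1100.01
Regional Income Tax (Joint): taxable = 7187.00 − 1×170.00 = 7017.00
  332.10 + 21.66% × (7017.00 − 2800.00) = 332.10 + 21.66% × 4217.00 = 1245.50
Difference: |1100.01 − 1245.50| = 145.49 (higher under Joint)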